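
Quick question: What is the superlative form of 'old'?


Apply superlative formation (add -est): 'old' -> 'oldest'.

oldest


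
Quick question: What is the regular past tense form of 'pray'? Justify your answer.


Apply rule: Add -ed. 'pray' becomes 'prayed'.

prayed


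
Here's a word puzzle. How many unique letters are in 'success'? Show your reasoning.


Unique letters in 'success': {c, e, s, u} = 4 distinct letters.

4


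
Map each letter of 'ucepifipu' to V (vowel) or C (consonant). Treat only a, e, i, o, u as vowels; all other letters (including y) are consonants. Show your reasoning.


Letter mapping: u = V, c = C, e = V, p = C, i = V, f = C, i = V, p = C, u = V.

VCVCVCVCV


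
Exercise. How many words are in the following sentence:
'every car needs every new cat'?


Split into words: every | car | needs | every | new | cat = 6 words.

6


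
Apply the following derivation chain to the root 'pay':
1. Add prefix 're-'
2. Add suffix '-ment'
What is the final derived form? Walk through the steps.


Step 1: Add prefix 're-' to 'pay' = 'repay'
Step 2: Add suffix '-ment' to 'repay' = 'repayment'

repayment


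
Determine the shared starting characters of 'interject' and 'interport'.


Compare from the start: 5 characters match: 'inter'. Mismatch at position 6: 'j' vs 'p'.

inter


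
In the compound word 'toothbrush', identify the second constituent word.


Split 'toothbrush' into 'tooth' + 'brush'. The second part is 'brush'.

brush


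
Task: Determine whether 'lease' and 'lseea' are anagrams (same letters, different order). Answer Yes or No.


Sorted letters of 'lease': 'aeels'
Sorted letters of 'lseea': 'aeels'
They match.

Yes


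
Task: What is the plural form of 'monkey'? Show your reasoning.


Apply rule: Add -s. 'monkey' becomes 'monkeys'.

monkeys


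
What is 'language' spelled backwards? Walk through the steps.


Reverse 'language' character by character: 'egaugnal'.

egaugnal


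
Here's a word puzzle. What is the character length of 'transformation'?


Spell out 'transformation' and number each letter: t(1), r(2), a(3), n(4), s(5), f(6), o(7), r(8), m(9), a(10), t(11), i(12), o(13), n(14). Total: 14 letters.

14


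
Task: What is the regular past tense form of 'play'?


Apply rule: Add -ed. 'play' becomes 'played'.

played


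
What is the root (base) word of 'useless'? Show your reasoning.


Remove suffix '-less' from 'useless' to get root 'use'.

use


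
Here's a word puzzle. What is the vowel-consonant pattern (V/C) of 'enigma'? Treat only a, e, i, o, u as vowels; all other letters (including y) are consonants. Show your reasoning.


Letter mapping: e = V, n = C, i = V, g = C, m = C, a = V.

VCVCCV


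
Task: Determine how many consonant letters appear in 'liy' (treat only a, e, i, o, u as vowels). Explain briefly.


Consonants in 'liy': l, y = 2 consonants.

2


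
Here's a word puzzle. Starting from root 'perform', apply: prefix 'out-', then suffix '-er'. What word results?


Step 1: Add prefix 'out-' to 'perform' = 'outperform'
Step 2: Add suffix '-er' to 'outperform' = 'outperformer'

outperformer


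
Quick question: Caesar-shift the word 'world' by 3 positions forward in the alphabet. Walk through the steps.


Shift each letter by 3: w -> z, o -> r, r -> u, l -> o, d -> g. Result: 'zruog'.

zruog


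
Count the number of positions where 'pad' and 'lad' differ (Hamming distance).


Alignment:
Position 1: 'p' vs 'l' = DIFFER
Position 2: 'a' vs 'a' = match
Position 3: 'd' vs 'd' = match
Total differences: 1

1


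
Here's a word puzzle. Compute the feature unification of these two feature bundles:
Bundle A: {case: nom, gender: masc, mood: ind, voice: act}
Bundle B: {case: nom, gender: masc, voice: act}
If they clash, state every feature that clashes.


Compare features:
case: A=nom vs B=nom -> unified: nom
gender: A=masc vs B=masc -> unified: masc
mood: A=ind vs B=_ -> unified: ind
voice: A=act vs B=act -> unified: act
No clashes found.

Unified: {case: nom, gender: masc, mood: ind, voice: act}


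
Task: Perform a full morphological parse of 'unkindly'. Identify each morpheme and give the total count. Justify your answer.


Step 1: Identify prefix: 'un' (meaning: not/reverse)
Step 2: Identify root: 'kind'
Step 3: Identify suffix(es): 'ly'
Decomposition: un- (prefix: not/reverse) + kind (root) + -ly (suffix: in manner of)
Total morphemes: 3

3 morphemes (un- (prefix: not/reverse) + kind (root) + -ly (suffix: in manner of))


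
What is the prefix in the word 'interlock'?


The word 'interlock' = 'inter' (prefix) + 'lock' (root). The prefix is 'inter'.

inter


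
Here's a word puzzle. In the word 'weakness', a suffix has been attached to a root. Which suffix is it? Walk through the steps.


The word 'weakness' = 'weak' (root) + '-ness' (suffix). The suffix is '-ness'.

ness


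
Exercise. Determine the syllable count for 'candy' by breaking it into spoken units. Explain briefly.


Break 'candy' into syllables: can-dy -> can | dy = 2 syllables

2 syllables


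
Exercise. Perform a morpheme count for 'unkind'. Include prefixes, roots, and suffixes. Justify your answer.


Decomposition: un- (prefix) + kind (root) = 2 morpheme(s)

2 morphemes


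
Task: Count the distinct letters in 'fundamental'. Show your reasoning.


Unique letters in 'fundamental': {a, d, e, f, l, m, n, t, u} = 9 distinct letters.

9


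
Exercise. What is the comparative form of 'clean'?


Apply comparative formation (add -er): 'clean' -> 'cleaner'.

cleaner


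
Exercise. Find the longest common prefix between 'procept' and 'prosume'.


Compare from the start: 3 characters match: 'pro'. Mismatch at position 4: 'c' vs 's'.

pro


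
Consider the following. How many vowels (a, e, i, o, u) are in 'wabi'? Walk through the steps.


Vowels in 'wabi': a, i = 2 vowels.

2


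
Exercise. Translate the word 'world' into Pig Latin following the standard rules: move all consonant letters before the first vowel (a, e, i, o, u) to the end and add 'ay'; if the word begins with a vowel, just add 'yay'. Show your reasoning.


'world': move consonant cluster 'w' to end and add 'ay': 'orldway'.

orldway


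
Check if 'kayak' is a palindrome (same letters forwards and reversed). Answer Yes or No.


Forward: 'kayak'
Reversed: 'kayak'
They are identical.

Yes


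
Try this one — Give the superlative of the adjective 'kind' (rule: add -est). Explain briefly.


Apply superlative formation (add -est): 'kind' -> 'kindest'.

kindest


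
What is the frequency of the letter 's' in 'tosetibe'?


Letter 's' in 'tosetibe': found at position(s) 3 = 1 occurrence(s).

1


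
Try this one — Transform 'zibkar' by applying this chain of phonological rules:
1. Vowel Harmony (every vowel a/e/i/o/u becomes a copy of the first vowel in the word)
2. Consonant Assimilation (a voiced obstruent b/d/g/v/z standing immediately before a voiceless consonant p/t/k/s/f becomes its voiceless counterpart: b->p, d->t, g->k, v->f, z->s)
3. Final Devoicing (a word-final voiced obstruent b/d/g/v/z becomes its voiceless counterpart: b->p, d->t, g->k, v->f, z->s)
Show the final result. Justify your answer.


Starting form: 'zibkar'
Rule 1: Vowel Harmony: all vowels become 'i' (matching first vowel). 'zibkar' -> 'zibkir'
Rule 2: Consonant Assimilation: voiced obstruent before voiceless consonant becomes voiceless ('bk' -> 'pk'). 'zibkir' -> 'zipkir'
Rule 3: Final Devoicing: final consonant 'r' is not one of the voiced obstruents b/d/g/v/z. No change.
Final form: 'zipkir'

zipkir


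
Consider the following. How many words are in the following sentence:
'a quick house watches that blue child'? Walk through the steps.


Split into words: a | quick | house | watches | that | blue | child = 7 words.

7


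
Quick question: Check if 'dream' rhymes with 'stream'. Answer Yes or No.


Rime (stressed vowel + following sounds) of 'dream': -eam = /iːm/
Rime of 'stream': -eam = /iːm/
/iːm/ and /iːm/ are the same ending sound, so the words rhyme.

Yes


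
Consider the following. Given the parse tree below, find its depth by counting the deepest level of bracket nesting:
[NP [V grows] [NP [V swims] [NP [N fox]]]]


Count bracket nesting levels:
'[' at pos 0: depth = 1
'[' at pos 4: depth = 2
'[' at pos 14: depth = 2
'[' at pos 18: depth = 3
'[' at pos 28: depth = 3
'[' at pos 32: depth = 4
Maximum depth reached: 4

4


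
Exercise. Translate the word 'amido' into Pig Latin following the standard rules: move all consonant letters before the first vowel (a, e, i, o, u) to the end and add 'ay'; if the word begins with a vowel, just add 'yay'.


'amido' starts with a vowel, so add 'yay': 'amidoyay'.

amidoyay


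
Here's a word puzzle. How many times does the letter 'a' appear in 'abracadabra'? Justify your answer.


Letter 'a' in 'abracadabra': found at position(s) 1, 4, 6, 8, 11 = 5 occurrence(s).

5


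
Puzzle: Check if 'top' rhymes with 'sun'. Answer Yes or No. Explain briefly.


Rime (stressed vowel + following sounds) of 'top': -op = /ɒp/
Rime of 'sun': -un = /ʌn/
/ɒp/ and /ʌn/ are different ending sounds, so the words do not rhyme.

No


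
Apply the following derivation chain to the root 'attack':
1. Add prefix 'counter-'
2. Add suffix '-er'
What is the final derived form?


Step 1: Add prefix 'counter-' to 'attack' = 'counterattack'
Step 2: Add suffix '-er' to 'counterattack' = 'counterattacker'

counterattacker


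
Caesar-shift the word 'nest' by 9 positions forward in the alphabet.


Shift each letter by 9: n -> w, e -> n, s -> b, t -> c. Result: 'wnbc'.

wnbc


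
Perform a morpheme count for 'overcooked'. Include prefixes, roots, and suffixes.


Decomposition: over- (prefix) + cook (root) + -ed (suffix) = 3 morpheme(s)

3 morphemes


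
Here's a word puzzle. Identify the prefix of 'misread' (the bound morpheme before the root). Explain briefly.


The word 'misread' = 'mis' (prefix) + 'read' (root). The prefix is 'mis'.

mis


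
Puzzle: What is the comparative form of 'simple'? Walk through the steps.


Apply comparative formation (ends in e: add -r): 'simple' -> 'simpler'.

simpler


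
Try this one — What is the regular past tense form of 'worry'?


Apply rule: Change -y to -ied. 'worry' becomes 'worried'.

worried


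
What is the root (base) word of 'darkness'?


Remove suffix '-ness' from 'darkness' to get root 'dark'.

dark


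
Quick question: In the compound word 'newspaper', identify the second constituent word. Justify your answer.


Split 'newspaper' into 'news' + 'paper'. The second part is 'paper'.

paper


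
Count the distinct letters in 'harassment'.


Unique letters in 'harassment': {a, e, h, m, n, r, s, t} = 8 distinct letters.

8


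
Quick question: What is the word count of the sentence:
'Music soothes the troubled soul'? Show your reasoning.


Split into words: Music | soothes | the | troubled | soul = 5 words.

5


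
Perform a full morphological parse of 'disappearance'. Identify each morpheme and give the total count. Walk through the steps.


Step 1: Identify prefix: 'dis' (meaning: not/apart)
Step 2: Identify root: 'appear'
Step 3: Identify suffix(es): 'ance'
Decomposition: dis- (prefix: not/apart) + appear (root) + -ance (suffix: state/act)
Total morphemes: 3

3 morphemes (dis- (prefix: not/apart) + appear (root) + -ance (suffix: state/act))


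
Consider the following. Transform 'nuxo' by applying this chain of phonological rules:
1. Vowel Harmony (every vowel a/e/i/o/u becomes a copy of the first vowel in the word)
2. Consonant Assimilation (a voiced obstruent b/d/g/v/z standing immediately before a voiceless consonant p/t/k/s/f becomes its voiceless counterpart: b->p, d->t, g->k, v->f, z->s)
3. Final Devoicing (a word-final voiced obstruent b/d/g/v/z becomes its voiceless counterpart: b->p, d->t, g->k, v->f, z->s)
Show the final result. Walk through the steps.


Starting form: 'nuxo'
Rule 1: Vowel Harmony: all vowels become 'u' (matching first vowel). 'nuxo' -> 'nuxu'
Rule 2: Consonant Assimilation: no voiced obstruent (b/d/g/v/z) stands immediately before a voiceless consonant (p/t/k/s/f). No change.
Rule 3: Final Devoicing: the word ends in the vowel 'u', not a consonant. No change.
Final form: 'nuxu'

nuxu


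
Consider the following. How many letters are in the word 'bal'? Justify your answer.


Spell out 'bal' and number each letter: b(1), a(2), l(3). Total: 3 letters.

3


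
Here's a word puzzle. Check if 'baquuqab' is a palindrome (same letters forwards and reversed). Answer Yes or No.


Forward: 'baquuqab'
Reversed: 'baquuqab'
They are identical.

Yes


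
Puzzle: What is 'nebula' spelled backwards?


Reverse 'nebula' character by character: 'aluben'.

aluben


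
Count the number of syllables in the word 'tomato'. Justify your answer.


Break 'tomato' into syllables: to-ma-to -> to | ma | to = 3 syllables

3 syllables


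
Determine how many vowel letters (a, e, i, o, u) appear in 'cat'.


Vowels in 'cat': a = 1 vowels.

1


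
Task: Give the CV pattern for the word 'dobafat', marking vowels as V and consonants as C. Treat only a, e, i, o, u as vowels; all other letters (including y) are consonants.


Letter mapping: d = C, o = V, b = C, a = V, f = C, a = V, t = C.

CVCVCVC


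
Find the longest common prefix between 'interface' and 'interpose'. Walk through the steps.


Compare from the start: 5 characters match: 'inter'. Mismatch at position 6: 'f' vs 'p'.

inter


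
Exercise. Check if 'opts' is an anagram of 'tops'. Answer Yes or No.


Sorted letters of 'opts': 'opst'
Sorted letters of 'tops': 'opst'
They match.

Yes


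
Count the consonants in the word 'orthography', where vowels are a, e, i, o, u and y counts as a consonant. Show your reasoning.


Consonants in 'orthography': r, t, h, g, r, p, h, y = 8 consonants.

8


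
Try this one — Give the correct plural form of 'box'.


Apply rule: Add -es (sibilant/fricative ending). 'box' becomes 'boxes'.

boxes


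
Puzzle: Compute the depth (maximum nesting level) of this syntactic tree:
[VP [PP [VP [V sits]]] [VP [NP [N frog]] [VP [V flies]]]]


Count bracket nesting levels:
'[' at pos 0: depth = 1
'[' at pos 4: depth = 2
'[' at pos 8: depth = 3
'[' at pos 12: depth = 4
'[' at pos 23: depth = 2
'[' at pos 27: depth = 3
'[' at pos 31: depth = 4
'[' at pos 41: depth = 3
'[' at pos 45: depth = 4
Maximum depth reached: 4

4


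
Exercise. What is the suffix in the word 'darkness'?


The word 'darkness' = 'dark' (root) + '-ness' (suffix). The suffix is '-ness'.

ness


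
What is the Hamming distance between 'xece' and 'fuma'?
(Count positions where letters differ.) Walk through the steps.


Alignment:
Position 1: 'x' vs 'f' = DIFFER
Position 2: 'e' vs 'u' = DIFFER
Position 3: 'c' vs 'm' = DIFFER
Position 4: 'e' vs 'a' = DIFFER
Total differences: 4

4


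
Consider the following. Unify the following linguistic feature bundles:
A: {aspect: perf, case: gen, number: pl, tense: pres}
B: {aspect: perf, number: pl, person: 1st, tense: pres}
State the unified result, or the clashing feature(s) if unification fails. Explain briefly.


Compare features:
aspect: A=perf vs B=perf -> unified: perf
case: A=gen vs B=_ -> unified: gen
number: A=pl vs B=pl -> unified: pl
person: A=_ vs B=1st -> unified: 1st
tense: A=pres vs B=pres -> unified: pres
No clashes found.

Unified: {aspect: perf, case: gen, number: pl, person: 1st, tense: pres}


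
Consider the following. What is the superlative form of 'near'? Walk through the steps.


Apply superlative formation (add -est): 'near' -> 'nearest'.

nearest


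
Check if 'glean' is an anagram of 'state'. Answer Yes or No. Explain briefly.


Sorted letters of 'glean': 'aegln'
Sorted letters of 'state': 'aestt'
They do not match.

No


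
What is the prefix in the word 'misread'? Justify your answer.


The word 'misread' = 'mis' (prefix) + 'read' (root). The prefix is 'mis'.

mis


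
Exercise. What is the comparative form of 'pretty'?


Apply comparative formation (consonant + y: change y to i, add -er): 'pretty' -> 'prettier'.

prettier


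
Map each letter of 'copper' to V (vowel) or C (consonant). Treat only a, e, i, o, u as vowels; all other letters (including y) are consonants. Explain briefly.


Letter mapping: c = C, o = V, p = C, p = C, e = V, r = C.

CVCCVC


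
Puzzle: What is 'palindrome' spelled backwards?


Reverse 'palindrome' character by character: 'emordnilap'.

emordnilap


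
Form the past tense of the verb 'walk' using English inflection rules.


Apply rule: Add -ed. 'walk' becomes 'walked'.

walked


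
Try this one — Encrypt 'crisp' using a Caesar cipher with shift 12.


Shift each letter by 12: c -> o, r -> d, i -> u, s -> e, p -> b. Result: 'odueb'.

odueb


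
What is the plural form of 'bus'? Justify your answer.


Apply rule: Add -es (sibilant/fricative ending). 'bus' becomes 'buses'.

buses


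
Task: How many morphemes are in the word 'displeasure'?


Decomposition: dis- (prefix) + please (root) + -ure (suffix) = 3 morpheme(s)

3 morphemes


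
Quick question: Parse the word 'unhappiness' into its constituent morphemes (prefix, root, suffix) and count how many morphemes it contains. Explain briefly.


Step 1: Identify prefix: 'un' (meaning: not/reverse)
Step 2: Identify root: 'happy'
Step 3: Identify suffix(es): 'ness'
Decomposition: un- (prefix: not/reverse) + happy (root) + -ness (suffix: state of)
Total morphemes: 3

3 morphemes (un- (prefix: not/reverse) + happy (root) + -ness (suffix: state of))


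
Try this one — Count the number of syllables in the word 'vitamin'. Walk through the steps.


Break 'vitamin' into syllables: vi-ta-min -> vi | ta | min = 3 syllables

3 syllables


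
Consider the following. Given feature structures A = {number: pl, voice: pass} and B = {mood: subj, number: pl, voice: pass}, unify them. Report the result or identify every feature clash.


Compare features:
mood: A=_ vs B=subj -> unified: subj
number: A=pl vs B=pl -> unified: pl
voice: A=pass vs B=pass -> unified: pass
No clashes found.

Unified: {mood: subj, number: pl, voice: pass}


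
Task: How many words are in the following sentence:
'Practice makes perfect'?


Split into words: Practice | makes | perfect = 3 words.

3


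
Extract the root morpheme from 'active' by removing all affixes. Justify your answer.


Remove suffix '-ive' from 'active' to get root 'act'.

act


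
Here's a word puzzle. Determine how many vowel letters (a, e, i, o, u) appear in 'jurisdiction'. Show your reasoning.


Vowels in 'jurisdiction': u, i, i, i, o = 5 vowels.

5


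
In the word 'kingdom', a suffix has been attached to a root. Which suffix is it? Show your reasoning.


The word 'kingdom' = 'king' (root) + '-dom' (suffix). The suffix is '-dom'.

dom


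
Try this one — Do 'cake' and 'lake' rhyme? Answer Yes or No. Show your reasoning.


Rime (stressed vowel + following sounds) of 'cake': -ake = /eɪk/
Rime of 'lake': -ake = /eɪk/
/eɪk/ and /eɪk/ are the same ending sound, so the words rhyme.

Yes


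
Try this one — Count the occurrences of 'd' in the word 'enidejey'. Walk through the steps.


Letter 'd' in 'enidejey': found at position(s) 4 = 1 occurrence(s).

1


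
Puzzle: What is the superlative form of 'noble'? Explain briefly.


Apply superlative formation (ends in e: add -st): 'noble' -> 'noblest'.

noblest


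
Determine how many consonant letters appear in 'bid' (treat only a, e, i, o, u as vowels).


Consonants in 'bid': b, d = 2 consonants.

2


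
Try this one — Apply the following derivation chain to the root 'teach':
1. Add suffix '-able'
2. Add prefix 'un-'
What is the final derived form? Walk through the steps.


Step 1: Add suffix '-able' to 'teach' = 'teachable'
Step 2: Add prefix 'un-' to 'teachable' = 'unteachable'

unteachable


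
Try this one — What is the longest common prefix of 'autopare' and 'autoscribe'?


Compare from the start: 4 characters match: 'auto'. Mismatch at position 5: 'p' vs 's'.

auto


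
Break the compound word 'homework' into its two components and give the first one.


Split 'homework' into 'home' + 'work'. The first part is 'home'.

home


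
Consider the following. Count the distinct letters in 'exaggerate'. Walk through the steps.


Unique letters in 'exaggerate': {a, e, g, r, t, x} = 6 distinct letters.

6


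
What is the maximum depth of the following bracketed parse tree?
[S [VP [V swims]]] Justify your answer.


Count bracket nesting levels:
'[' at pos 0: depth = 1
'[' at pos 3: depth = 2
'[' at pos 7: depth = 3
Maximum depth reached: 3

3


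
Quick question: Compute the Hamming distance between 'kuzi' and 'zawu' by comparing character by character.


Alignment:
Position 1: 'k' vs 'z' = DIFFER
Position 2: 'u' vs 'a' = DIFFER
Position 3: 'z' vs 'w' = DIFFER
Position 4: 'i' vs 'u' = DIFFER
Total differences: 4

4


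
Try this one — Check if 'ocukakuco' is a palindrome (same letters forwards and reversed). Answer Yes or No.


Forward: 'ocukakuco'
Reversed: 'ocukakuco'
They are identical.

Yes


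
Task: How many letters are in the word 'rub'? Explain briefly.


Spell out 'rub' and number each letter: r(1), u(2), b(3). Total: 3 letters.

3


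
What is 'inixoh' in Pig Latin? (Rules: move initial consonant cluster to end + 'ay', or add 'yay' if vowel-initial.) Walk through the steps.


'inixoh' starts with a vowel, so add 'yay': 'inixohyay'.

inixohyay


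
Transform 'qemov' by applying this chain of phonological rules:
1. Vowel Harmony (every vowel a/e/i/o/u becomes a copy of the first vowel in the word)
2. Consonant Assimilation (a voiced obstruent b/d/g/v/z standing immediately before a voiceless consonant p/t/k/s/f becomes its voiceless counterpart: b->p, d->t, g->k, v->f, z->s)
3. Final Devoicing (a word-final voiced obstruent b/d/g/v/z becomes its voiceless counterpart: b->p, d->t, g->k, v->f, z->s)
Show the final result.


Starting form: 'qemov'
Rule 1: Vowel Harmony: all vowels become 'e' (matching first vowel). 'qemov' -> 'qemev'
Rule 2: Consonant Assimilation: no voiced obstruent (b/d/g/v/z) stands immediately before a voiceless consonant (p/t/k/s/f). No change.
Rule 3: Final Devoicing: word-final voiced obstruent 'v' becomes voiceless 'f'. 'qemev' -> 'qemef'
Final form: 'qemef'

qemef


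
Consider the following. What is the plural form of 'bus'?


Apply rule: Add -es (sibilant/fricative ending). 'bus' becomes 'buses'.

buses


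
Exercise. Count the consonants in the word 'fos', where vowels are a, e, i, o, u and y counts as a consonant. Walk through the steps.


Consonants in 'fos': f, s = 2 consonants.

2


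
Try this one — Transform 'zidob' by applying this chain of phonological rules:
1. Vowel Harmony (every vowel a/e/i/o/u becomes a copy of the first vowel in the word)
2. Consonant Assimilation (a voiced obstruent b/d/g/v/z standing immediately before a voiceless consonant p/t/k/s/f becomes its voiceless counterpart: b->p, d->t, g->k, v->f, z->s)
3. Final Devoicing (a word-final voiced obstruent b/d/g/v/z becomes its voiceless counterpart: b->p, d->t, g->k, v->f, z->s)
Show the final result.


Starting form: 'zidob'
Rule 1: Vowel Harmony: all vowels become 'i' (matching first vowel). 'zidob' -> 'zidib'
Rule 2: Consonant Assimilation: no voiced obstruent (b/d/g/v/z) stands immediately before a voiceless consonant (p/t/k/s/f). No change.
Rule 3: Final Devoicing: word-final voiced obstruent 'b' becomes voiceless 'p'. 'zidib' -> 'zidip'
Final form: 'zidip'

zidip


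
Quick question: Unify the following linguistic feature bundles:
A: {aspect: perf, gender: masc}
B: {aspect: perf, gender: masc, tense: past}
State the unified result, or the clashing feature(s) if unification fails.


Compare features:
aspect: A=perf vs B=perf -> unified: perf
gender: A=masc vs B=masc -> unified: masc
tense: A=_ vs B=past -> unified: past
No clashes found.

Unified: {aspect: perf, gender: masc, tense: past}


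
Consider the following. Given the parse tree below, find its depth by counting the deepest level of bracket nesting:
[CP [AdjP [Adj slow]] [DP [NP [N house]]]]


Count bracket nesting levels:
'[' at pos 0: depth = 1
'[' at pos 4: depth = 2
'[' at pos 10: depth = 3
'[' at pos 22: depth = 2
'[' at pos 26: depth = 3
'[' at pos 30: depth = 4
Maximum depth reached: 4

4


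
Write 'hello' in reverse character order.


Reverse 'hello' character by character: 'olleh'.

olleh


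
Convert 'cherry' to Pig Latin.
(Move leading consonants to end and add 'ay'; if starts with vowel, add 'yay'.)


'cherry': move consonant cluster 'ch' to end and add 'ay': 'errychay'.

errychay


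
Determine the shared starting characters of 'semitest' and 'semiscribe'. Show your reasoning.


Compare from the start: 4 characters match: 'semi'. Mismatch at position 5: 't' vs 's'.

semi


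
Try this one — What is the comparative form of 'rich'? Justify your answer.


Apply comparative formation (add -er): 'rich' -> 'richer'.

richer


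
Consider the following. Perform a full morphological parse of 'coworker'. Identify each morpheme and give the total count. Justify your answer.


Step 1: Identify prefix: 'co' (meaning: together)
Step 2: Identify root: 'work'
Step 3: Identify suffix(es): 'er'
Decomposition: co- (prefix: together) + work (root) + -er (suffix: one who)
Total morphemes: 3

3 morphemes (co- (prefix: together) + work (root) + -er (suffix: one who))


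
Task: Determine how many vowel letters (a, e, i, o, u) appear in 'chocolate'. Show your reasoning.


Vowels in 'chocolate': o, o, a, e = 4 vowels.

4


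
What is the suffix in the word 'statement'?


The word 'statement' = 'state' (root) + '-ment' (suffix). The suffix is '-ment'.

ment


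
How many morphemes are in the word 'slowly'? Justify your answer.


Decomposition: slow (root) + -ly (suffix) = 2 morpheme(s)

2 morphemes


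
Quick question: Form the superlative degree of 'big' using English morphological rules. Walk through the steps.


Apply superlative formation (double final consonant, add -est): 'big' -> 'biggest'.

biggest


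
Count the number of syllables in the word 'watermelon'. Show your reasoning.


Break 'watermelon' into syllables: wa-ter-mel-on -> wa | ter | mel | on = 4 syllables

4 syllables


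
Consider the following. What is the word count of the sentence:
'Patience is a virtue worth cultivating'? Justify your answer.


Split into words: Patience | is | a | virtue | worth | cultivating = 6 words.

6


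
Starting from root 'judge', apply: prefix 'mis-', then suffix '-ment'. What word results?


Step 1: Add prefix 'mis-' to 'judge' = 'misjudge'
Step 2: Add suffix '-ment' to 'misjudge' = 'misjudgment'

misjudgment


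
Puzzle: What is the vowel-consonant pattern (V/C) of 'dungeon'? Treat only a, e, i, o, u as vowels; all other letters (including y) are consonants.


Letter mapping: d = C, u = V, n = C, g = C, e = V, o = V, n = C.

CVCCVVC


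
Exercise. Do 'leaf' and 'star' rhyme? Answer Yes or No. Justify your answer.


Rime (stressed vowel + following sounds) of 'leaf': -eaf = /iːf/
Rime of 'star': -ar = /ɑːr/
/iːf/ and /ɑːr/ are different ending sounds, so the words do not rhyme.

No


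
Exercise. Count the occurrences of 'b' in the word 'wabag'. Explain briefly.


Letter 'b' in 'wabag': found at position(s) 3 = 1 occurrence(s).

1


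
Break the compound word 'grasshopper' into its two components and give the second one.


Split 'grasshopper' into 'grass' + 'hopper'. The second part is 'hopper'.

hopper


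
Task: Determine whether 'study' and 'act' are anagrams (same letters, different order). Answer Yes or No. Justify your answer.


Sorted letters of 'study': 'dstuy'
Sorted letters of 'act': 'act'
They do not match.

No


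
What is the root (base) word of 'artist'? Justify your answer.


Remove suffix '-ist' from 'artist' to get root 'art'.

art


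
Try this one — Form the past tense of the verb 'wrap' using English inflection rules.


Apply rule: Double final consonant and add -ed. 'wrap' becomes 'wrapped'.

wrapped


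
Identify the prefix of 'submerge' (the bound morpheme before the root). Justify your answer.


The word 'submerge' = 'sub' (prefix) + 'merge' (root). The prefix is 'sub'.

sub


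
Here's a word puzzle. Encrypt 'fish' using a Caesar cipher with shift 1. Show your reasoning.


Shift each letter by 1: f -> g, i -> j, s -> t, h -> i. Result: 'gjti'.

gjti


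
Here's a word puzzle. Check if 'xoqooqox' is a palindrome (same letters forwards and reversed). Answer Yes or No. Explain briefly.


Forward: 'xoqooqox'
Reversed: 'xoqooqox'
They are identical.

Yes


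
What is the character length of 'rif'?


Spell out 'rif' and number each letter: r(1), i(2), f(3). Total: 3 letters.

3


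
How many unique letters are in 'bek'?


Unique letters in 'bek': {b, e, k} = 3 distinct letters.

3


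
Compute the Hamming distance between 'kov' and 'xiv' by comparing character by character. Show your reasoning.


Alignment:
Position 1: 'k' vs 'x' = DIFFER
Position 2: 'o' vs 'i' = DIFFER
Position 3: 'v' vs 'v' = match
Total differences: 2

2


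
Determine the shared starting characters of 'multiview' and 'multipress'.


Compare from the start: 5 characters match: 'multi'. Mismatch at position 6: 'v' vs 'p'.

multi


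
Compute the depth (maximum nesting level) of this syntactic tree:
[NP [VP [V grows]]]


Count bracket nesting levels:
'[' at pos 0: depth = 1
'[' at pos 4: depth = 2
'[' at pos 8: depth = 3
Maximum depth reached: 3

3


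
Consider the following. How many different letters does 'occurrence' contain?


Unique letters in 'occurrence': {c, e, n, o, r, u} = 6 distinct letters.

6


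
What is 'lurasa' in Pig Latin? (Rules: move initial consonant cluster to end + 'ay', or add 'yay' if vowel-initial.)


'lurasa': move consonant cluster 'l' to end and add 'ay': 'urasalay'.

urasalay


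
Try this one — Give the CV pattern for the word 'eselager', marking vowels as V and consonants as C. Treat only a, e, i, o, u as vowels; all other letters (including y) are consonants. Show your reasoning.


Letter mapping: e = V, s = C, e = V, l = C, a = V, g = C, e = V, r = C.

VCVCVCVC


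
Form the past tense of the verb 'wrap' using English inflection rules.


Apply rule: Double final consonant and add -ed. 'wrap' becomes 'wrapped'.

wrapped


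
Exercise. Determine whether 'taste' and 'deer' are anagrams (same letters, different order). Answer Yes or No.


Sorted letters of 'taste': 'aestt'
Sorted letters of 'deer': 'deer'
They do not match.

No


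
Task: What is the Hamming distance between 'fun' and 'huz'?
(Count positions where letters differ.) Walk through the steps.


Alignment:
Position 1: 'f' vs 'h' = DIFFER
Position 2: 'u' vs 'u' = match
Position 3: 'n' vs 'z' = DIFFER
Total differences: 2

2


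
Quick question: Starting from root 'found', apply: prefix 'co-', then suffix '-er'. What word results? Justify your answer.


Step 1: Add prefix 'co-' to 'found' = 'cofound'
Step 2: Add suffix '-er' to 'cofound' = 'cofounder'

cofounder


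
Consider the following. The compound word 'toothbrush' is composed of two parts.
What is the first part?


Split 'toothbrush' into 'tooth' + 'brush'. The first part is 'tooth'.

tooth


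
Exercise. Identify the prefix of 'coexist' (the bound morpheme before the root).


The word 'coexist' = 'co' (prefix) + 'exist' (root). The prefix is 'co'.

co


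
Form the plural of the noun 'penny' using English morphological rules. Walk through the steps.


Apply rule: Change -y to -ies (consonant + y). 'penny' becomes 'pennies'.

pennies


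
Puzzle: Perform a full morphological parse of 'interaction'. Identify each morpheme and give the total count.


Step 1: Identify prefix: 'inter' (meaning: between)
Step 2: Identify root: 'act'
Step 3: Identify suffix(es): 'ion'
Decomposition: inter- (prefix: between) + act (root) + -ion (suffix: act of)
Total morphemes: 3

3 morphemes (inter- (prefix: between) + act (root) + -ion (suffix: act of))


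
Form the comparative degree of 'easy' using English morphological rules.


Apply comparative formation (consonant + y: change y to i, add -er): 'easy' -> 'easier'.

easier


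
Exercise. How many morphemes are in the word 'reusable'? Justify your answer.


Decomposition: re- (prefix) + use (root) + -able (suffix) = 3 morpheme(s)

3 morphemes


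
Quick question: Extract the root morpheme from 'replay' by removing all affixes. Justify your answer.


Remove prefix 're' from 'replay' to get root 'play'.

play


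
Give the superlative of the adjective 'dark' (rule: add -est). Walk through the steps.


Apply superlative formation (add -est): 'dark' -> 'darkest'.

darkest


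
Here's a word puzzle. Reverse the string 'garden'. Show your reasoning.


Reverse 'garden' character by character: 'nedrag'.

nedrag


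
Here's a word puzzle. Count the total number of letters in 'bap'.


Spell out 'bap' and number each letter: b(1), a(2), p(3). Total: 3 letters.

3


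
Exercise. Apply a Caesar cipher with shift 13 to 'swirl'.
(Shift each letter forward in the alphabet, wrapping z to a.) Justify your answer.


Shift each letter by 13: s -> f, w -> j, i -> v, r -> e, l -> y. Result: 'fjvey'.

fjvey


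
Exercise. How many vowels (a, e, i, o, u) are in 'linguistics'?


Vowels in 'linguistics': i, u, i, i = 4 vowels.

4


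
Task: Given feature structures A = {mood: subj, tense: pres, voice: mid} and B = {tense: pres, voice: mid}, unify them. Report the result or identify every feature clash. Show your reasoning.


Compare features:
mood: A=subj vs B=_ -> unified: subj
tense: A=pres vs B=pres -> unified: pres
voice: A=mid vs B=mid -> unified: mid
No clashes found.

Unified: {mood: subj, tense: pres, voice: mid}


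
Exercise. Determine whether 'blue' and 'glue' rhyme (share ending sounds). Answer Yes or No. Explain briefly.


Rime (stressed vowel + following sounds) of 'blue': -ue = /uː/
Rime of 'glue': -ue = /uː/
/uː/ and /uː/ are the same ending sound, so the words rhyme.

Yes


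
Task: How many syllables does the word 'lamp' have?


Break 'lamp' into syllables: lamp -> lamp = 1 syllable

1 syllable


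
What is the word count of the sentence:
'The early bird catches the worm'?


Split into words: The | early | bird | catches | the | worm = 6 words.

6


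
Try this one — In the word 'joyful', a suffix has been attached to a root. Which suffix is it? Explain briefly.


The word 'joyful' = 'joy' (root) + '-ful' (suffix). The suffix is '-ful'.

ful


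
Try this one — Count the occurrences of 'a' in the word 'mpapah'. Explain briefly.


Letter 'a' in 'mpapah': found at position(s) 3, 5 = 2 occurrence(s).

2


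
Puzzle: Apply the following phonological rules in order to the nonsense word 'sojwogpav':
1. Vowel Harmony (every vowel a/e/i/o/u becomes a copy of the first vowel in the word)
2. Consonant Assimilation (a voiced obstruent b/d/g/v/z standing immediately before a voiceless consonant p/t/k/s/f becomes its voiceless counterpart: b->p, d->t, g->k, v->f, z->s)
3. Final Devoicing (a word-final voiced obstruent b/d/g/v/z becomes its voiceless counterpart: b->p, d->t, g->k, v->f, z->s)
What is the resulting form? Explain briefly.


Starting form: 'sojwogpav'
Rule 1: Vowel Harmony: all vowels become 'o' (matching first vowel). 'sojwogpav' -> 'sojwogpov'
Rule 2: Consonant Assimilation: voiced obstruent before voiceless consonant becomes voiceless ('gp' -> 'kp'). 'sojwogpov' -> 'sojwokpov'
Rule 3: Final Devoicing: word-final voiced obstruent 'v' becomes voiceless 'f'. 'sojwokpov' -> 'sojwokpof'
Final form: 'sojwokpof'

sojwokpof


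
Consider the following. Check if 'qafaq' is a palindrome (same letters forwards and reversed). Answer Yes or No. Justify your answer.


Forward: 'qafaq'
Reversed: 'qafaq'
They are identical.

Yes


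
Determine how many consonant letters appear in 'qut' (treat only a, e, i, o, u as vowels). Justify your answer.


Consonants in 'qut': q, t = 2 consonants.

2


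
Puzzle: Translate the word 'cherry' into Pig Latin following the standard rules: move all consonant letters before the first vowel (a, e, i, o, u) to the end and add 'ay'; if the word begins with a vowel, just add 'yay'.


'cherry': move consonant cluster 'ch' to end and add 'ay': 'errychay'.

errychay


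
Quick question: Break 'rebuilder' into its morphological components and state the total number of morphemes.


Step 1: Identify prefix: 're' (meaning: again)
Step 2: Identify root: 'build'
Step 3: Identify suffix(es): 'er'
Decomposition: re- (prefix: again) + build (root) + -er (suffix: one who)
Total morphemes: 3

3 morphemes (re- (prefix: again) + build (root) + -er (suffix: one who))


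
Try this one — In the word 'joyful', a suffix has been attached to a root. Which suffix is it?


The word 'joyful' = 'joy' (root) + '-ful' (suffix). The suffix is '-ful'.

ful


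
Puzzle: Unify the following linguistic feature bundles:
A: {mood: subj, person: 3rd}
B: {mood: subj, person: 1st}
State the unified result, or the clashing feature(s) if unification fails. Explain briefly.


Compare features:
mood: A=subj vs B=subj -> unified: subj
person: A=3rd vs B=1st -> CLASH
Clash detected on feature 'person' (3rd vs 1st); unification fails.

CLASH on 'person' (3rd vs 1st)


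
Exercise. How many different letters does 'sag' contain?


Unique letters in 'sag': {a, g, s} = 3 distinct letters.

3


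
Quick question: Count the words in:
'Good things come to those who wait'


Split into words: Good | things | come | to | those | who | wait = 7 words.

7


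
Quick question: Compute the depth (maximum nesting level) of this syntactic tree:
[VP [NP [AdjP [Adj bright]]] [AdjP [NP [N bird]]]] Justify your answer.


Count bracket nesting levels:
'[' at pos 0: depth = 1
'[' at pos 4: depth = 2
'[' at pos 8: depth = 3
'[' at pos 14: depth = 4
'[' at pos 29: depth = 2
'[' at pos 35: depth = 3
'[' at pos 39: depth = 4
Maximum depth reached: 4

4


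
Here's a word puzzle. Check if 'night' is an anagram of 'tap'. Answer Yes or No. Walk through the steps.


Sorted letters of 'night': 'ghint'
Sorted letters of 'tap': 'apt'
They do not match.

No


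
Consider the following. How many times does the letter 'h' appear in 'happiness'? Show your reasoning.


Letter 'h' in 'happiness': found at position(s) 1 = 1 occurrence(s).

1


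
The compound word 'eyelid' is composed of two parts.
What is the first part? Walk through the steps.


Split 'eyelid' into 'eye' + 'lid'. The first part is 'eye'.

eye


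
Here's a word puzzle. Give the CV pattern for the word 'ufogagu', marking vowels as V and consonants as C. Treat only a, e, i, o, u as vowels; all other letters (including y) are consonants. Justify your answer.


Letter mapping: u = V, f = C, o = V, g = C, a = V, g = C, u = V.

VCVCVCV


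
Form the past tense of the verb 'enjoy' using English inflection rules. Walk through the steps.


Apply rule: Add -ed. 'enjoy' becomes 'enjoyed'.

enjoyed


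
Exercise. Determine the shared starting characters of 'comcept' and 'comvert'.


Compare from the start: 3 characters match: 'com'. Mismatch at position 4: 'c' vs 'v'.

com
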